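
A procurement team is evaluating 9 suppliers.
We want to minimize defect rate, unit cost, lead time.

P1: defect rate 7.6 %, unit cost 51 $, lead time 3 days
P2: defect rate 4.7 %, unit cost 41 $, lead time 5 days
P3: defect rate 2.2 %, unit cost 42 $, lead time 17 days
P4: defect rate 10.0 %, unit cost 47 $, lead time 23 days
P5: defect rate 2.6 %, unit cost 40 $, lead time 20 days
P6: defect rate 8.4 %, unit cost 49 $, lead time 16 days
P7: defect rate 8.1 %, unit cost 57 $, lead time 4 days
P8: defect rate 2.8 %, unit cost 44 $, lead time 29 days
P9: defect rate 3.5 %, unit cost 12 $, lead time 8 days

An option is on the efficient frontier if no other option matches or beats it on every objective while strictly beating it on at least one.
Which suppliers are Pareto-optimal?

P1, P2, P3, P5, P9

P1: not dominated (best lead time).
P2: not dominated.
P3: not dominated (best defect rate).
P4: dominated by P2 (defect rate 4.7≤10.0, unit cost 41≤47, lead time 5≤23).
P5: not dominated.
P6: dominated by P2 (defect rate 4.7≤8.4, unit cost 41≤49, lead time 5≤16).
P7: dominated by P1 (defect rate 7.6≤8.1, unit cost 51≤57, lead time 3≤4).
P8: dominated by P3 (defect rate 2.2≤2.8, unit cost 42≤44, lead time 17≤29).
P9: not dominated (best unit cost).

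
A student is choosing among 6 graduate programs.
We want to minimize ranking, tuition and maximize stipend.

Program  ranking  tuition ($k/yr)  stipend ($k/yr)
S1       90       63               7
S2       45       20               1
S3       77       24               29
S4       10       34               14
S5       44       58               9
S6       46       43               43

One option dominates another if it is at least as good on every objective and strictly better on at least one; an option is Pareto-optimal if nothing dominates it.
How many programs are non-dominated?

S1: dominated by S3 (ranking 77≤90, tuition 24≤63, stipend 29≥7).
S2: not dominated (best tuition).
S3: not dominated.
S4: not dominated (best ranking).
S5: dominated by S4 (ranking 10≤44, tuition 34≤58, stipend 14≥9).
S6: not dominated (best stipend).
Pareto-optimal: S2, S3, S4, S6 → 4.

4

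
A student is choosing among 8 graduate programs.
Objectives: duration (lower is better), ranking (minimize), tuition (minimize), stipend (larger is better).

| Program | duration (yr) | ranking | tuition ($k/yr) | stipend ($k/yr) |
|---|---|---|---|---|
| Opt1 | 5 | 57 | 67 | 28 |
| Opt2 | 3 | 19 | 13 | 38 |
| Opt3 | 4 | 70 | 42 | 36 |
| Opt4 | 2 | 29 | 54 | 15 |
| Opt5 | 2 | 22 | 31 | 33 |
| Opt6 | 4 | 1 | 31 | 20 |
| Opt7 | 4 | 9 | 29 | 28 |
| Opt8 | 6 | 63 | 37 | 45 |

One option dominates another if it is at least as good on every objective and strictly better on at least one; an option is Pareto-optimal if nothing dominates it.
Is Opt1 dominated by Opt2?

Opt2 vs Opt1: duration 3≤5, ranking 19≤57, tuition 13≤67, stipend 38≥28 — Opt2 is at least as good on every objective with at least one strict improvement.

Yes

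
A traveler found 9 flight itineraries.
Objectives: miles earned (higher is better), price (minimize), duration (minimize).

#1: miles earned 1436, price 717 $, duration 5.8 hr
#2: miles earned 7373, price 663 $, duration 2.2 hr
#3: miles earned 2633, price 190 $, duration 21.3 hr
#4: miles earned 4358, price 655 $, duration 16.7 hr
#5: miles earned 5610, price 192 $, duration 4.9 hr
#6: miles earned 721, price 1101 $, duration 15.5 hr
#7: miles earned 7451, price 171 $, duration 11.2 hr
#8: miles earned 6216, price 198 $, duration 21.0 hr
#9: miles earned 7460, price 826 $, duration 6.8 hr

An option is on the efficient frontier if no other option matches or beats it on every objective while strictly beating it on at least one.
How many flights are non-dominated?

4

#1: dominated by #2 (miles earned 7373≥1436, price 663≤717, duration 2.2≤5.8).
#2: not dominated (best duration).
#3: dominated by #7 (miles earned 7451≥2633, price 171≤190, duration 11.2≤21.3).
#4: dominated by #5 (miles earned 5610≥4358, price 192≤655, duration 4.9≤16.7).
#5: not dominated.
#6: dominated by #1 (miles earned 1436≥721, price 717≤1101, duration 5.8≤15.5).
#7: not dominated (best price).
#8: dominated by #7 (miles earned 7451≥6216, price 171≤198, duration 11.2≤21.0).
#9: not dominated (best miles earned).
Pareto-optimal: #2, #5, #7, #9 → 4.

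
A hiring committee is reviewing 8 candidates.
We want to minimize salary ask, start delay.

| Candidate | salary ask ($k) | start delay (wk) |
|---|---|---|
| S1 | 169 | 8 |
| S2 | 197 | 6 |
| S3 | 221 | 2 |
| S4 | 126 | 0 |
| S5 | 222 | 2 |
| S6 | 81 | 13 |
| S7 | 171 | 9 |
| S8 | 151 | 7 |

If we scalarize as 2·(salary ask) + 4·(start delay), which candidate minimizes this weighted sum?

S1: 2·169 + 4·8 = 370
S2: 2·197 + 4·6 = 418
S3: 2·221 + 4·2 = 450
S4: 2·126 + 4·0 = 252
S5: 2·222 + 4·2 = 452
S6: 2·81 + 4·13 = 214
S7: 2·171 + 4·9 = 378
S8: 2·151 + 4·7 = 330
Lowest: S6 at 214.

S6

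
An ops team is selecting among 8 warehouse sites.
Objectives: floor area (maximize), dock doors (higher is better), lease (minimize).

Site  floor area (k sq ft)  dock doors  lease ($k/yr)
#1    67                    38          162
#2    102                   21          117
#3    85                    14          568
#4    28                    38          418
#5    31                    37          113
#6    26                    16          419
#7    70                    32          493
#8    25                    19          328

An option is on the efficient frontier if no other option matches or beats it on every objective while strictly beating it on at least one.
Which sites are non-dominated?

#1: not dominated.
#2: not dominated (best floor area).
#3: dominated by #2 (floor area 102≥85, dock doors 21≥14, lease 117≤568).
#4: dominated by #1 (floor area 67≥28, dock doors 38≥38, lease 162≤418).
#5: not dominated (best lease).
#6: dominated by #1 (floor area 67≥26, dock doors 38≥16, lease 162≤419).
#7: not dominated.
#8: dominated by #1 (floor area 67≥25, dock doors 38≥19, lease 162≤328).

#1, #2, #5, #7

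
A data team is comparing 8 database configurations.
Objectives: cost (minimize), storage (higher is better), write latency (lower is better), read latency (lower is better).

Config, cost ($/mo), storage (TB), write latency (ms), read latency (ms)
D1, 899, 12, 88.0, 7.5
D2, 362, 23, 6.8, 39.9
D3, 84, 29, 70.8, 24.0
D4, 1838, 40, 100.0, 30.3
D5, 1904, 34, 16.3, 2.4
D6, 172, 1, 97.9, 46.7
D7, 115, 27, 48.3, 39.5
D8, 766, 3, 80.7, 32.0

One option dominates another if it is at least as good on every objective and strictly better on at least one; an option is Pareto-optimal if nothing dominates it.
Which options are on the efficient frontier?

D1, D2, D3, D4, D5, D7

D1: not dominated.
D2: not dominated (best write latency).
D3: not dominated (best cost).
D4: not dominated (best storage).
D5: not dominated (best read latency).
D6: dominated by D3 (cost 84≤172, storage 29≥1, write latency 70.8≤97.9, read latency 24.0≤46.7).
D7: not dominated.
D8: dominated by D3 (cost 84≤766, storage 29≥3, write latency 70.8≤80.7, read latency 24.0≤32.0).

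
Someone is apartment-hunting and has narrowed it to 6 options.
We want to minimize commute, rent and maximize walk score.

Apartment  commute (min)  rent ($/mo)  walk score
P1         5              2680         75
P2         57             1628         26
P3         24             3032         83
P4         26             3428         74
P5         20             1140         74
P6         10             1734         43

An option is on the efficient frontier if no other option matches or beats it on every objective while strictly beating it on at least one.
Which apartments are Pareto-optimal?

P1: not dominated (best commute).
P2: dominated by P5 (commute 20≤57, rent 1140≤1628, walk score 74≥26).
P3: not dominated (best walk score).
P4: dominated by P1 (commute 5≤26, rent 2680≤3428, walk score 75≥74).
P5: not dominated (best rent).
P6: not dominated.

P1, P3, P5, P6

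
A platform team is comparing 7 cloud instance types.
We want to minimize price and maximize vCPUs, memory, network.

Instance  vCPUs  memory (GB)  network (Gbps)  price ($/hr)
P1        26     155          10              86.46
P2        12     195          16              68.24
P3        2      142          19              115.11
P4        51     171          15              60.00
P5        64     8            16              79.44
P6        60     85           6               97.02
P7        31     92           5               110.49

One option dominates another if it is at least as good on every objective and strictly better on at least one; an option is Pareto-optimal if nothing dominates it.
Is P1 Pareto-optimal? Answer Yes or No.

No

P4 vs P1: vCPUs 51≥26, memory 171≥155, network 15≥10, price 60.00≤86.46 — P4 is at least as good on every objective and strictly better on at least one, so P4 dominates P1.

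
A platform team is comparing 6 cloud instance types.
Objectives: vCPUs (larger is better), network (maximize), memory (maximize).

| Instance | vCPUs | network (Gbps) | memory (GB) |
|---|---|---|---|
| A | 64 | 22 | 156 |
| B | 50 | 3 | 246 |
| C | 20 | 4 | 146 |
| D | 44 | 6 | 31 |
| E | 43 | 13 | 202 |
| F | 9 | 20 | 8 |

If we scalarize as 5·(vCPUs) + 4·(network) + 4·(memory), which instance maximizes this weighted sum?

B

A: 5·64 + 4·22 + 4·156 = 1032
B: 5·50 + 4·3 + 4·246 = 1246
C: 5·20 + 4·4 + 4·146 = 700
D: 5·44 + 4·6 + 4·31 = 368
E: 5·43 + 4·13 + 4·202 = 1075
F: 5·9 + 4·20 + 4·8 = 157
Highest: B at 1246.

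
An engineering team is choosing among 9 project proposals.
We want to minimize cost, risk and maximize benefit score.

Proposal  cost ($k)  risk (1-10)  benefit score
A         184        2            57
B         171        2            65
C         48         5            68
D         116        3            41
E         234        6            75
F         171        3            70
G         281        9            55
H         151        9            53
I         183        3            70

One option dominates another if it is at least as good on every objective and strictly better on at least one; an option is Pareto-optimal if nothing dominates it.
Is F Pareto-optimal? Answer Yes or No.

Yes

A: worse on cost (184 vs 171).
B: worse on benefit score (65 vs 70).
C: worse on risk (5 vs 3).
D: worse on benefit score (41 vs 70).
E: worse on cost (234 vs 171).
G: worse on cost (281 vs 171).
H: worse on risk (9 vs 3).
I: worse on cost (183 vs 171).
No option is at least as good as F on every objective and strictly better on one.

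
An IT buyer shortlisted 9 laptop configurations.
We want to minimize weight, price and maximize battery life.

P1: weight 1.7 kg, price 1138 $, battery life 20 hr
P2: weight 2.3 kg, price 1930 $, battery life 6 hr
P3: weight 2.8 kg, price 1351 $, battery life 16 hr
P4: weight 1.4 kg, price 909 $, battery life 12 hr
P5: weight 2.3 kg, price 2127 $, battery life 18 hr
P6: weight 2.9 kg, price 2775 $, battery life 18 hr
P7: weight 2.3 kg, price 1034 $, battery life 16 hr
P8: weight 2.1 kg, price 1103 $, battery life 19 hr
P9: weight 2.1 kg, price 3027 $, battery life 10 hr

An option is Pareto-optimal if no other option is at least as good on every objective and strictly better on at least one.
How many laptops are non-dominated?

P1: not dominated (best battery life).
P2: dominated by P1 (weight 1.7≤2.3, price 1138≤1930, battery life 20≥6).
P3: dominated by P1 (weight 1.7≤2.8, price 1138≤1351, battery life 20≥16).
P4: not dominated (best weight).
P5: dominated by P1 (weight 1.7≤2.3, price 1138≤2127, battery life 20≥18).
P6: dominated by P1 (weight 1.7≤2.9, price 1138≤2775, battery life 20≥18).
P7: not dominated.
P8: not dominated.
P9: dominated by P1 (weight 1.7≤2.1, price 1138≤3027, battery life 20≥10).
Pareto-optimal: P1, P4, P7, P8 → 4.

4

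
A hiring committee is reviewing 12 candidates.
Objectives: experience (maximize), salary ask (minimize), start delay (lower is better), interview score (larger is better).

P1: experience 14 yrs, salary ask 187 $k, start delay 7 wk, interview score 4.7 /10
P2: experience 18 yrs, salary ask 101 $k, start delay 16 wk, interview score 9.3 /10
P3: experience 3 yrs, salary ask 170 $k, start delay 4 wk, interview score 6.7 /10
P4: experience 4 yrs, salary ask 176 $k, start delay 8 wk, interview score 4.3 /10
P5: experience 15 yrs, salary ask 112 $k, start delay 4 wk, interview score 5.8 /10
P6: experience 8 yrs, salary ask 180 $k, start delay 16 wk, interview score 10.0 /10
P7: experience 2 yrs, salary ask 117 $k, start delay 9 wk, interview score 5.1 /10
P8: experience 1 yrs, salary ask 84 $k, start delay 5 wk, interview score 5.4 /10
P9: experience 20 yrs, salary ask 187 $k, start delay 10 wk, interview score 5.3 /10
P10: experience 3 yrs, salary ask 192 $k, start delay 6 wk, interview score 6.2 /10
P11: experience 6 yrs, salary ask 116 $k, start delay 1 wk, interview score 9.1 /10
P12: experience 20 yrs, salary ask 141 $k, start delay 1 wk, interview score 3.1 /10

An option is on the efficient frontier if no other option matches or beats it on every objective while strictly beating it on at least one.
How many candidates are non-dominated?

7

P1: dominated by P5 (experience 15≥14, salary ask 112≤187, start delay 4≤7, interview score 5.8≥4.7).
P2: not dominated.
P3: dominated by P11 (experience 6≥3, salary ask 116≤170, start delay 1≤4, interview score 9.1≥6.7).
P4: dominated by P5 (experience 15≥4, salary ask 112≤176, start delay 4≤8, interview score 5.8≥4.3).
P5: not dominated.
P6: not dominated (best interview score).
P7: dominated by P5 (experience 15≥2, salary ask 112≤117, start delay 4≤9, interview score 5.8≥5.1).
P8: not dominated (best salary ask).
P9: not dominated.
P10: dominated by P3 (experience 3≥3, salary ask 170≤192, start delay 4≤6, interview score 6.7≥6.2).
P11: not dominated.
P12: not dominated.
Pareto-optimal: P2, P5, P6, P8, P9, P11, P12 → 7.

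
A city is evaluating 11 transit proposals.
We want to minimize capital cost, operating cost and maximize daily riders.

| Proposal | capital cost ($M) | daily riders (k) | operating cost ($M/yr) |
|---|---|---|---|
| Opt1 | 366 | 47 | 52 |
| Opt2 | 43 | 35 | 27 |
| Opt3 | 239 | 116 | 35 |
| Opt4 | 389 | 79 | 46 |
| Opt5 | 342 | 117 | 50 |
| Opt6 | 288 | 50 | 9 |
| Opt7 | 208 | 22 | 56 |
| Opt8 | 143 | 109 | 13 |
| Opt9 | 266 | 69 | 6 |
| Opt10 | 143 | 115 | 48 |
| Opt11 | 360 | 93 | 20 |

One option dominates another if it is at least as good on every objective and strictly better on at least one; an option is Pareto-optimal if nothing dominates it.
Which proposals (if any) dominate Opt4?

Opt3, Opt8, Opt11

Opt3: capital cost 239≤389, daily riders 116≥79, operating cost 35≤46 — dominates Opt4.
Opt8: capital cost 143≤389, daily riders 109≥79, operating cost 13≤46 — dominates Opt4.
Opt11: capital cost 360≤389, daily riders 93≥79, operating cost 20≤46 — dominates Opt4.
Others (Opt1, Opt2, Opt5, Opt6, Opt7, Opt9, Opt10) are each worse than Opt4 on at least one objective.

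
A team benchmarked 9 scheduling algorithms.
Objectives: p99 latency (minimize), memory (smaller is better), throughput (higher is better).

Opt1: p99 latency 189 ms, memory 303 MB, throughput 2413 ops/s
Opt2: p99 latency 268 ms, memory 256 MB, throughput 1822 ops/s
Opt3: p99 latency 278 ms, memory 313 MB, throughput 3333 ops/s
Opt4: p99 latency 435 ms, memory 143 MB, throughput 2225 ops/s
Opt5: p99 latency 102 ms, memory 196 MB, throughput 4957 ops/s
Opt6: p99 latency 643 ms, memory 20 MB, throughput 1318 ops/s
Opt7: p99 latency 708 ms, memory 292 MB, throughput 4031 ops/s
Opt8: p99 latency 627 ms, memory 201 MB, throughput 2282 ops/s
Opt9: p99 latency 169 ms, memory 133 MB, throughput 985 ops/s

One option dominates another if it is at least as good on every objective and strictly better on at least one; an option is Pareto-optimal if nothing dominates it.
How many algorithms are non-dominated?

4

Opt1: dominated by Opt5 (p99 latency 102≤189, memory 196≤303, throughput 4957≥2413).
Opt2: dominated by Opt5 (p99 latency 102≤268, memory 196≤256, throughput 4957≥1822).
Opt3: dominated by Opt5 (p99 latency 102≤278, memory 196≤313, throughput 4957≥3333).
Opt4: not dominated.
Opt5: not dominated (best p99 latency).
Opt6: not dominated (best memory).
Opt7: dominated by Opt5 (p99 latency 102≤708, memory 196≤292, throughput 4957≥4031).
Opt8: dominated by Opt5 (p99 latency 102≤627, memory 196≤201, throughput 4957≥2282).
Opt9: not dominated.
Pareto-optimal: Opt4, Opt5, Opt6, Opt9 → 4.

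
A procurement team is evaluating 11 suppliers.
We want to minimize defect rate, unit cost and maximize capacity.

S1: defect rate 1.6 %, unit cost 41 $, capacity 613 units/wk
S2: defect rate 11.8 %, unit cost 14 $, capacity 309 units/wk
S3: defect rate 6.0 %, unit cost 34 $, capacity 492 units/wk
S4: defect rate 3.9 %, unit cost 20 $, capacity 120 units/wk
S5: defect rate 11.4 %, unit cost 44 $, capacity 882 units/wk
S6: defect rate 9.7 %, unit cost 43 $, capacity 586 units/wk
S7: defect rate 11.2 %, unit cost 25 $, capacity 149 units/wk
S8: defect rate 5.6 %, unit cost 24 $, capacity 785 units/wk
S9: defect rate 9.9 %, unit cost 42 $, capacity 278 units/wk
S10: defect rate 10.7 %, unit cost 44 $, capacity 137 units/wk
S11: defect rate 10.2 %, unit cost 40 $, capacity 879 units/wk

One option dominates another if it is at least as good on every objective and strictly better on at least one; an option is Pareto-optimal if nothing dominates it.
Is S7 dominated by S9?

S9 vs S7: S9 is worse on unit cost (42 vs 25), so it does not dominate S7.

No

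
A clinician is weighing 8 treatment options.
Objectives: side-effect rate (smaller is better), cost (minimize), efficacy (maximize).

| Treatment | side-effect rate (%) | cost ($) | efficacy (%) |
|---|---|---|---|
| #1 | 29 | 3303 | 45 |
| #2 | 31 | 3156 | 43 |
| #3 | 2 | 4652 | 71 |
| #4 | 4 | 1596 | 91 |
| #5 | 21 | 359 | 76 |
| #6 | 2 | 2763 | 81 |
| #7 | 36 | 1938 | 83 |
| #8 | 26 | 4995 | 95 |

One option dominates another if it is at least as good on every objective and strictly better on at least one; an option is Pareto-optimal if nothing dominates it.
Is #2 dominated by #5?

Yes

#5 vs #2: side-effect rate 21≤31, cost 359≤3156, efficacy 76≥43 — #5 is at least as good on every objective with at least one strict improvement.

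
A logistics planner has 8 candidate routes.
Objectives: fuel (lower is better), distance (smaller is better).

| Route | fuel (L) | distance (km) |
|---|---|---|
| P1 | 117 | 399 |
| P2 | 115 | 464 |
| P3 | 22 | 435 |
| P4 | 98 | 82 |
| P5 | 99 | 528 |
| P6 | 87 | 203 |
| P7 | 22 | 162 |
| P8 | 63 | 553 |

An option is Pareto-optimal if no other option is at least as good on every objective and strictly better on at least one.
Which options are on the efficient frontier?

P4, P7

P1: dominated by P4 (fuel 98≤117, distance 82≤399).
P2: dominated by P3 (fuel 22≤115, distance 435≤464).
P3: dominated by P7 (fuel 22≤22, distance 162≤435).
P4: not dominated (best distance).
P5: dominated by P3 (fuel 22≤99, distance 435≤528).
P6: dominated by P7 (fuel 22≤87, distance 162≤203).
P7: not dominated.
P8: dominated by P3 (fuel 22≤63, distance 435≤553).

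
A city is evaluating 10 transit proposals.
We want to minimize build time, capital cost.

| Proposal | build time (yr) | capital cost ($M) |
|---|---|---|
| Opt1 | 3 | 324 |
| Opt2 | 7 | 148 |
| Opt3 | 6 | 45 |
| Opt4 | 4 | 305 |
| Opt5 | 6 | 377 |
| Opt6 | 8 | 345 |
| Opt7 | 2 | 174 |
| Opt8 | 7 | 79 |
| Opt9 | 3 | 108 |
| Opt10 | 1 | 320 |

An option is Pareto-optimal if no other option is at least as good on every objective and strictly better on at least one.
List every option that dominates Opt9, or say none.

Opt1: worse on capital cost (324 vs 108).
Opt2: worse on build time (7 vs 3).
Opt3: worse on build time (6 vs 3).
Opt4: worse on build time (4 vs 3).
Opt5: worse on build time (6 vs 3).
Opt6: worse on build time (8 vs 3).
Opt7: worse on capital cost (174 vs 108).
Opt8: worse on build time (7 vs 3).
Opt10: worse on capital cost (320 vs 108).
No option dominates Opt9.

none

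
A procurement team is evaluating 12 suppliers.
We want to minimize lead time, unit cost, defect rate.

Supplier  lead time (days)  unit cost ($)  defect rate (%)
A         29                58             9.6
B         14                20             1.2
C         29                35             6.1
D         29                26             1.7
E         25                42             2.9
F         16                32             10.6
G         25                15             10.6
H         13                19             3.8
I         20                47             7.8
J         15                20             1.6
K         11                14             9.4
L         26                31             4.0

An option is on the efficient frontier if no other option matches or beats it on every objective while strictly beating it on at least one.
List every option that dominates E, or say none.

B, J

B: lead time 14≤25, unit cost 20≤42, defect rate 1.2≤2.9 — dominates E.
J: lead time 15≤25, unit cost 20≤42, defect rate 1.6≤2.9 — dominates E.
Others (A, C, D, F, G, H, I, K, L) are each worse than E on at least one objective.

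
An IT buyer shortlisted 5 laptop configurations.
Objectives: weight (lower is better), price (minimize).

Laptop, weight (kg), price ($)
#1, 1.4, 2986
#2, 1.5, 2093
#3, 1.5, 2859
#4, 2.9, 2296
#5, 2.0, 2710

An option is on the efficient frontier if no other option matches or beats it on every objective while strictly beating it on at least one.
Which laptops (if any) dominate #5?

#2: weight 1.5≤2.0, price 2093≤2710 — dominates #5.
Others (#1, #3, #4) are each worse than #5 on at least one objective.

#2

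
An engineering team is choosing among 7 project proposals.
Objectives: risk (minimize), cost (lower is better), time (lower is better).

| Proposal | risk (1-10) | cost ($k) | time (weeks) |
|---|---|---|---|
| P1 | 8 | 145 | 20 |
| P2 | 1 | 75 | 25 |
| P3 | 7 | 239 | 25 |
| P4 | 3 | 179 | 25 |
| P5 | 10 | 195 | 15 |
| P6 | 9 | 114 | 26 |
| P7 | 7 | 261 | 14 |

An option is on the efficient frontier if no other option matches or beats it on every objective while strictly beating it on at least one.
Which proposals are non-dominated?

P1, P2, P5, P7

P1: not dominated.
P2: not dominated (best risk).
P3: dominated by P2 (risk 1≤7, cost 75≤239, time 25≤25).
P4: dominated by P2 (risk 1≤3, cost 75≤179, time 25≤25).
P5: not dominated.
P6: dominated by P2 (risk 1≤9, cost 75≤114, time 25≤26).
P7: not dominated (best time).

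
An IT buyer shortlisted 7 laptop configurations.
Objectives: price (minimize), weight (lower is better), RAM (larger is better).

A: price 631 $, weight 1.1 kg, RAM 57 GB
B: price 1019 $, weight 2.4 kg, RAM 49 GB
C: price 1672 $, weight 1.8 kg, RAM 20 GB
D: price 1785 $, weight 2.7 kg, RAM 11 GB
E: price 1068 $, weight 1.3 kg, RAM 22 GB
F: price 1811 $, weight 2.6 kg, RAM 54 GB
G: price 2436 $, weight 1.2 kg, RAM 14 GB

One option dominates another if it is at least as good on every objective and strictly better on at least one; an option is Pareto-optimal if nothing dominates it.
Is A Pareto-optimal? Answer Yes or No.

B: worse on price (1019 vs 631).
C: worse on price (1672 vs 631).
D: worse on price (1785 vs 631).
E: worse on price (1068 vs 631).
F: worse on price (1811 vs 631).
G: worse on price (2436 vs 631).
No option is at least as good as A on every objective and strictly better on one.

Yes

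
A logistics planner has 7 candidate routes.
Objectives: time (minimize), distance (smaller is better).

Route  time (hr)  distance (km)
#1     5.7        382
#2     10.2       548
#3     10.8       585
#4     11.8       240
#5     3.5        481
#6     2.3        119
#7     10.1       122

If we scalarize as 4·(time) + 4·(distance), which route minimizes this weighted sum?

#6

#1: 4·5.7 + 4·382 = 1550.8
#2: 4·10.2 + 4·548 = 2232.8
#3: 4·10.8 + 4·585 = 2383.2
#4: 4·11.8 + 4·240 = 1007.2
#5: 4·3.5 + 4·481 = 1938.0
#6: 4·2.3 + 4·119 = 485.2
#7: 4·10.1 + 4·122 = 528.4
Lowest: #6 at 485.2.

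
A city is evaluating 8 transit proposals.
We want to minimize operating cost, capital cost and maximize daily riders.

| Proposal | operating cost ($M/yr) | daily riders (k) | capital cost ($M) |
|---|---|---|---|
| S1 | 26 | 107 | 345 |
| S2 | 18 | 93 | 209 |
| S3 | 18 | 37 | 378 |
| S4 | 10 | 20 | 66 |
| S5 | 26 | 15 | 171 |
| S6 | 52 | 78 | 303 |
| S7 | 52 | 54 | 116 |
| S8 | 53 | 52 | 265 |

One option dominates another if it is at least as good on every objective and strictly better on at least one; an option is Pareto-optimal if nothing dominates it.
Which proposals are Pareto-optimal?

S1, S2, S4, S7

S1: not dominated (best daily riders).
S2: not dominated.
S3: dominated by S2 (operating cost 18≤18, daily riders 93≥37, capital cost 209≤378).
S4: not dominated (best operating cost).
S5: dominated by S4 (operating cost 10≤26, daily riders 20≥15, capital cost 66≤171).
S6: dominated by S2 (operating cost 18≤52, daily riders 93≥78, capital cost 209≤303).
S7: not dominated.
S8: dominated by S2 (operating cost 18≤53, daily riders 93≥52, capital cost 209≤265).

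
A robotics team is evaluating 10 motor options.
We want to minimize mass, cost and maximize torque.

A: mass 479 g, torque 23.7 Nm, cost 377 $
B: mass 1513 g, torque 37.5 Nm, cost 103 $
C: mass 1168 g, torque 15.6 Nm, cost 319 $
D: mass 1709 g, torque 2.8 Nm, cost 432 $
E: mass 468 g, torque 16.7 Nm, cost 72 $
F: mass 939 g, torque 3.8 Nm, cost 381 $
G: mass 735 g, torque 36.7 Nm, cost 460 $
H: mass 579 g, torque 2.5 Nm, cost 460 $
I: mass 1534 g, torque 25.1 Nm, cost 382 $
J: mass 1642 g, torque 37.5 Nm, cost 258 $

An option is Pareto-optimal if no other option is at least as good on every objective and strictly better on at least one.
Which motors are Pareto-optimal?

A, B, E, G

A: not dominated.
B: not dominated.
C: dominated by E (mass 468≤1168, torque 16.7≥15.6, cost 72≤319).
D: dominated by A (mass 479≤1709, torque 23.7≥2.8, cost 377≤432).
E: not dominated (best mass).
F: dominated by A (mass 479≤939, torque 23.7≥3.8, cost 377≤381).
G: not dominated.
H: dominated by A (mass 479≤579, torque 23.7≥2.5, cost 377≤460).
I: dominated by B (mass 1513≤1534, torque 37.5≥25.1, cost 103≤382).
J: dominated by B (mass 1513≤1642, torque 37.5≥37.5, cost 103≤258).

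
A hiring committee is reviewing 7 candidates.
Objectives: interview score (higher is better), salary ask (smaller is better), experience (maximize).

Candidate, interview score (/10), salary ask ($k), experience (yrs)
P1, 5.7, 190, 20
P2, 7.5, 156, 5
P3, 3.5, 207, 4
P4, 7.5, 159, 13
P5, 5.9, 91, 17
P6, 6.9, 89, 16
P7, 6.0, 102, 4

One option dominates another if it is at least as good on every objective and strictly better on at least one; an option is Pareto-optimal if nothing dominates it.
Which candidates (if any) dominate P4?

P1: worse on interview score (5.7 vs 7.5).
P2: worse on experience (5 vs 13).
P3: worse on interview score (3.5 vs 7.5).
P5: worse on interview score (5.9 vs 7.5).
P6: worse on interview score (6.9 vs 7.5).
P7: worse on interview score (6.0 vs 7.5).
No option dominates P4.

none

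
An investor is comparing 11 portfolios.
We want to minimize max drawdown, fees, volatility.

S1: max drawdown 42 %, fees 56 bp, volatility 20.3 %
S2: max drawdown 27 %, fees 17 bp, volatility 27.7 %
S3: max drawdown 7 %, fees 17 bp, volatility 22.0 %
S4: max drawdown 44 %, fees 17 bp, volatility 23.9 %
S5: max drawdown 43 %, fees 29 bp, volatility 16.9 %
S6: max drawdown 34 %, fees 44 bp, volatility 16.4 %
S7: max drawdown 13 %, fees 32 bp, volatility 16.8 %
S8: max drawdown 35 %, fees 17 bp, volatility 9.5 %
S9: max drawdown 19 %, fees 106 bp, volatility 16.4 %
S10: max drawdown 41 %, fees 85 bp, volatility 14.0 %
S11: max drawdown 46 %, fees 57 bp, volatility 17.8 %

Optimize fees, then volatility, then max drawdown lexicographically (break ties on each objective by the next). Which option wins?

First minimize fees: best is 17, kept {S2, S3, S4, S8}.
Then minimize volatility: best is 9.5, kept {S8}.

S8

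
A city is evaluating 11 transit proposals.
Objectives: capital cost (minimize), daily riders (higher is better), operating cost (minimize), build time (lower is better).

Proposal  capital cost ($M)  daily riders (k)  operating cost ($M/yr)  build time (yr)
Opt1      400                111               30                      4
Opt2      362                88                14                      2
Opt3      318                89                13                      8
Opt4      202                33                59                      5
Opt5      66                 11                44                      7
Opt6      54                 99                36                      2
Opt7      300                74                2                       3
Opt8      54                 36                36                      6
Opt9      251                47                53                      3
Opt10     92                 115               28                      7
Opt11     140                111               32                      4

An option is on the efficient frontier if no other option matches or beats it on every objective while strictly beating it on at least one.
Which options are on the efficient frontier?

Opt1: not dominated.
Opt2: not dominated.
Opt3: not dominated.
Opt4: dominated by Opt6 (capital cost 54≤202, daily riders 99≥33, operating cost 36≤59, build time 2≤5).
Opt5: dominated by Opt6 (capital cost 54≤66, daily riders 99≥11, operating cost 36≤44, build time 2≤7).
Opt6: not dominated.
Opt7: not dominated (best operating cost).
Opt8: dominated by Opt6 (capital cost 54≤54, daily riders 99≥36, operating cost 36≤36, build time 2≤6).
Opt9: dominated by Opt6 (capital cost 54≤251, daily riders 99≥47, operating cost 36≤53, build time 2≤3).
Opt10: not dominated (best daily riders).
Opt11: not dominated.

Opt1, Opt2, Opt3, Opt6, Opt7, Opt10, Opt11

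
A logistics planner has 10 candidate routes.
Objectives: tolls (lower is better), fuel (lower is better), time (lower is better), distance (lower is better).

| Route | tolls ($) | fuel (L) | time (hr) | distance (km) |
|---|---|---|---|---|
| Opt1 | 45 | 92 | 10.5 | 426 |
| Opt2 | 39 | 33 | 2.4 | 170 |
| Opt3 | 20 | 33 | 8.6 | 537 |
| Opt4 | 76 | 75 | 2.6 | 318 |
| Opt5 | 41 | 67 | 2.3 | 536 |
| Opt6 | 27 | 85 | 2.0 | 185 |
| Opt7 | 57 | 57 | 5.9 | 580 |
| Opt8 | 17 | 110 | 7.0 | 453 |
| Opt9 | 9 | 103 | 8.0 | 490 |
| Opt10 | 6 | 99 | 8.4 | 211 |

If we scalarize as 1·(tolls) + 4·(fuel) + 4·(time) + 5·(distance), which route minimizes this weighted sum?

Opt2

Opt1: 1·45 + 4·92 + 4·10.5 + 5·426 = 2585.0
Opt2: 1·39 + 4·33 + 4·2.4 + 5·170 = 1030.6
Opt3: 1·20 + 4·33 + 4·8.6 + 5·537 = 2871.4
Opt4: 1·76 + 4·75 + 4·2.6 + 5·318 = 1976.4
Opt5: 1·41 + 4·67 + 4·2.3 + 5·536 = 2998.2
Opt6: 1·27 + 4·85 + 4·2.0 + 5·185 = 1300.0
Opt7: 1·57 + 4·57 + 4·5.9 + 5·580 = 3208.6
Opt8: 1·17 + 4·110 + 4·7.0 + 5·453 = 2750.0
Opt9: 1·9 + 4·103 + 4·8.0 + 5·490 = 2903.0
Opt10: 1·6 + 4·99 + 4·8.4 + 5·211 = 1490.6
Lowest: Opt2 at 1030.6.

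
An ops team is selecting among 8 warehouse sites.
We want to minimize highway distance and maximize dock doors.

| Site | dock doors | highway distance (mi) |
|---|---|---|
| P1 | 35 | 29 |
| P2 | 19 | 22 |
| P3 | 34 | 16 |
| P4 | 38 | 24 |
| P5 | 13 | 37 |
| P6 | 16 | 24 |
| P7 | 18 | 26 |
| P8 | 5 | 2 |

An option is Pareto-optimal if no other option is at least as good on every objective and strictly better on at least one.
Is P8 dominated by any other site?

P1: worse on highway distance (29 vs 2).
P2: worse on highway distance (22 vs 2).
P3: worse on highway distance (16 vs 2).
P4: worse on highway distance (24 vs 2).
P5: worse on highway distance (37 vs 2).
P6: worse on highway distance (24 vs 2).
P7: worse on highway distance (26 vs 2).
No option is at least as good as P8 on every objective and strictly better on one.

No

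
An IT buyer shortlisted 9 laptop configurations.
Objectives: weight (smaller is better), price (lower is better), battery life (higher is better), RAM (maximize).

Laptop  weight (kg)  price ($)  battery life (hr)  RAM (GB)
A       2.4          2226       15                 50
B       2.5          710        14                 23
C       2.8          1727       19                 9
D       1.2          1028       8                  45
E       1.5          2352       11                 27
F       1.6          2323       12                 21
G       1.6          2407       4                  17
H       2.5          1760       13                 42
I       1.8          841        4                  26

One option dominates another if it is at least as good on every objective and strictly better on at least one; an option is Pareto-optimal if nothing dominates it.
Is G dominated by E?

Yes

E vs G: weight 1.5≤1.6, price 2352≤2407, battery life 11≥4, RAM 27≥17 — E is at least as good on every objective with at least one strict improvement.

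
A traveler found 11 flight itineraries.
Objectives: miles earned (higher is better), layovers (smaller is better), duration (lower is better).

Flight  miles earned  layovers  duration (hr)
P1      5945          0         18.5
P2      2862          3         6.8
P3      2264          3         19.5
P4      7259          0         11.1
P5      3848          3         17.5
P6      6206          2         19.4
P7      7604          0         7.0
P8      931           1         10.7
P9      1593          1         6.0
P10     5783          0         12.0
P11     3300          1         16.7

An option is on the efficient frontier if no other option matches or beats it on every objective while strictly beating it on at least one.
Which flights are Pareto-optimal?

P1: dominated by P4 (miles earned 7259≥5945, layovers 0≤0, duration 11.1≤18.5).
P2: not dominated.
P3: dominated by P1 (miles earned 5945≥2264, layovers 0≤3, duration 18.5≤19.5).
P4: dominated by P7 (miles earned 7604≥7259, layovers 0≤0, duration 7.0≤11.1).
P5: dominated by P4 (miles earned 7259≥3848, layovers 0≤3, duration 11.1≤17.5).
P6: dominated by P4 (miles earned 7259≥6206, layovers 0≤2, duration 11.1≤19.4).
P7: not dominated (best miles earned).
P8: dominated by P7 (miles earned 7604≥931, layovers 0≤1, duration 7.0≤10.7).
P9: not dominated (best duration).
P10: dominated by P4 (miles earned 7259≥5783, layovers 0≤0, duration 11.1≤12.0).
P11: dominated by P4 (miles earned 7259≥3300, layovers 0≤1, duration 11.1≤16.7).

P2, P7, P9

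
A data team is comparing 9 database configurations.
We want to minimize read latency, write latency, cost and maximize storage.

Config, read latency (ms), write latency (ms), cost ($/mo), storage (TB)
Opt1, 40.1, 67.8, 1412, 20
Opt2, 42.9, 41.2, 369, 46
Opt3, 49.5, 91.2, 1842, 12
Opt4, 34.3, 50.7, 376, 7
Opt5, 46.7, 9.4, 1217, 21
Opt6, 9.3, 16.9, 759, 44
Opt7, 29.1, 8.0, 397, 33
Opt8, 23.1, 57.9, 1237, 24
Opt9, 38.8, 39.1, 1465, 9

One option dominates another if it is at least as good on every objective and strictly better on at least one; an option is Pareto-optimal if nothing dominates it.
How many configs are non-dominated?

Opt1: dominated by Opt6 (read latency 9.3≤40.1, write latency 16.9≤67.8, cost 759≤1412, storage 44≥20).
Opt2: not dominated (best cost).
Opt3: dominated by Opt1 (read latency 40.1≤49.5, write latency 67.8≤91.2, cost 1412≤1842, storage 20≥12).
Opt4: not dominated.
Opt5: dominated by Opt7 (read latency 29.1≤46.7, write latency 8.0≤9.4, cost 397≤1217, storage 33≥21).
Opt6: not dominated (best read latency).
Opt7: not dominated (best write latency).
Opt8: dominated by Opt6 (read latency 9.3≤23.1, write latency 16.9≤57.9, cost 759≤1237, storage 44≥24).
Opt9: dominated by Opt6 (read latency 9.3≤38.8, write latency 16.9≤39.1, cost 759≤1465, storage 44≥9).
Pareto-optimal: Opt2, Opt4, Opt6, Opt7 → 4.

4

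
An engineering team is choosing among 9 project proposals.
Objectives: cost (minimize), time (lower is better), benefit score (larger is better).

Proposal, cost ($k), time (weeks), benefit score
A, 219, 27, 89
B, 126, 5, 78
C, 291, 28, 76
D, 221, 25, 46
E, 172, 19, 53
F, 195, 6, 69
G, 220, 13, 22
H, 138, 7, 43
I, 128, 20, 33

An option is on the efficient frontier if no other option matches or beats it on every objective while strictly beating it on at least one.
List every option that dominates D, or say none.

B: cost 126≤221, time 5≤25, benefit score 78≥46 — dominates D.
E: cost 172≤221, time 19≤25, benefit score 53≥46 — dominates D.
F: cost 195≤221, time 6≤25, benefit score 69≥46 — dominates D.
Others (A, C, G, H, I) are each worse than D on at least one objective.

B, E, F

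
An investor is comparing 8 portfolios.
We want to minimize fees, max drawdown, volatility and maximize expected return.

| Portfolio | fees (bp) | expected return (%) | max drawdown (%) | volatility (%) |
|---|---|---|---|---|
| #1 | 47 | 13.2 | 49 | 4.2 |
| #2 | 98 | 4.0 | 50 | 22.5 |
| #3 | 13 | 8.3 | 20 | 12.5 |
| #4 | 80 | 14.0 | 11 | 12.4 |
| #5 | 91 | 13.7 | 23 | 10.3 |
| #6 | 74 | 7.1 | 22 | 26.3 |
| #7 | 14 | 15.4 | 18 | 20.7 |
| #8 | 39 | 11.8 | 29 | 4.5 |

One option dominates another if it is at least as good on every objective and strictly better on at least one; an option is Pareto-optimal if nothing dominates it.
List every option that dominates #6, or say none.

#3: fees 13≤74, expected return 8.3≥7.1, max drawdown 20≤22, volatility 12.5≤26.3 — dominates #6.
#7: fees 14≤74, expected return 15.4≥7.1, max drawdown 18≤22, volatility 20.7≤26.3 — dominates #6.
Others (#1, #2, #4, #5, #8) are each worse than #6 on at least one objective.

#3, #7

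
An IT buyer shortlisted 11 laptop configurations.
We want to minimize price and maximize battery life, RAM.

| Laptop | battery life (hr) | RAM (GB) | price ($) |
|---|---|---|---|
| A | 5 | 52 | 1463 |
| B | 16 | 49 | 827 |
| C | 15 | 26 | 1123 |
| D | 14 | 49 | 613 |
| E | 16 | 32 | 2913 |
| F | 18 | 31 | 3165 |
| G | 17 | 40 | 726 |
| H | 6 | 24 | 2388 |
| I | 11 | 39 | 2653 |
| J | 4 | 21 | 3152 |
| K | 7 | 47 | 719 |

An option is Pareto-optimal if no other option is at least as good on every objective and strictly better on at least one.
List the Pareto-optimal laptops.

A: not dominated (best RAM).
B: not dominated.
C: dominated by B (battery life 16≥15, RAM 49≥26, price 827≤1123).
D: not dominated (best price).
E: dominated by B (battery life 16≥16, RAM 49≥32, price 827≤2913).
F: not dominated (best battery life).
G: not dominated.
H: dominated by B (battery life 16≥6, RAM 49≥24, price 827≤2388).
I: dominated by B (battery life 16≥11, RAM 49≥39, price 827≤2653).
J: dominated by A (battery life 5≥4, RAM 52≥21, price 1463≤3152).
K: dominated by D (battery life 14≥7, RAM 49≥47, price 613≤719).

A, B, D, F, G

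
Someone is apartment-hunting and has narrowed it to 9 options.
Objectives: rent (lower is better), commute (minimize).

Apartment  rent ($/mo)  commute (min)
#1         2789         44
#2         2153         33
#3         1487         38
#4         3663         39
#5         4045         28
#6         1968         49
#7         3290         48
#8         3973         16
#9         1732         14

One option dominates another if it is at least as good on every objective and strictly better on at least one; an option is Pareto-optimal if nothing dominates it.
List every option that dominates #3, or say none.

#1: worse on rent (2789 vs 1487).
#2: worse on rent (2153 vs 1487).
#4: worse on rent (3663 vs 1487).
#5: worse on rent (4045 vs 1487).
#6: worse on rent (1968 vs 1487).
#7: worse on rent (3290 vs 1487).
#8: worse on rent (3973 vs 1487).
#9: worse on rent (1732 vs 1487).
No option dominates #3.

none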